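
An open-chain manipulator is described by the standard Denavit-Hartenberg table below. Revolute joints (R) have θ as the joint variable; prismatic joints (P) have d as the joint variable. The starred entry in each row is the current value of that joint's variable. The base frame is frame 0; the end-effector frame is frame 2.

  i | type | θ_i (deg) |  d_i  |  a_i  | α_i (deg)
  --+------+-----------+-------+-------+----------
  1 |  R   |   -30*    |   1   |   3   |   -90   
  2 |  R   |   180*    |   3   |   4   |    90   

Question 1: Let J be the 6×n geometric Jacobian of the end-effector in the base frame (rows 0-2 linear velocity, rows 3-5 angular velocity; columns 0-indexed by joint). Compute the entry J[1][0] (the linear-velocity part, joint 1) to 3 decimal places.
0.634

axis z_0 = ẑ; lever o_n−o_0 = (0.6340,3.0981,1.0000)
cross product → J_v[:, 0] = (-3.0981,0.6340,0.0000)
J_ω[:, 0] = z_0
entry J[1][0] = 0.6340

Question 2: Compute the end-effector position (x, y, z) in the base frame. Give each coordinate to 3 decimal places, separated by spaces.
after link 1: o_1 = (2.5981, -1.5000, 1.0000)
after link 2: o_2 = (0.6340, 3.0981, 1.0000)

0.634 3.098 1.000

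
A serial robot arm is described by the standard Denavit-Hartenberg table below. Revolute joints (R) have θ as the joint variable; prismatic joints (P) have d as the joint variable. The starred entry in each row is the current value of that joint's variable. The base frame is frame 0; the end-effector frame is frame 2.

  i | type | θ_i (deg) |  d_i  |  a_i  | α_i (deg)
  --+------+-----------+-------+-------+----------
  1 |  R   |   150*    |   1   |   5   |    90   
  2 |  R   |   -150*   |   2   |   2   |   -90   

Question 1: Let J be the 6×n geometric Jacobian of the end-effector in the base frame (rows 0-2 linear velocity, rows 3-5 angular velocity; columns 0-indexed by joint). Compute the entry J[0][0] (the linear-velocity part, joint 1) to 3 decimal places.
-3.366

axis z_0 = ẑ; lever o_n−o_0 = (-1.8301,3.3660,0.0000)
cross product → J_v[:, 0] = (-3.3660,-1.8301,0.0000)
J_ω[:, 0] = z_0
entry J[0][0] = -3.3660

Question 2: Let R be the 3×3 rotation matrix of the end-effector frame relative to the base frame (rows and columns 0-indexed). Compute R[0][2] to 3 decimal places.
-0.433

End-effector z-axis (col 2 of R) = (-0.4330,0.2500,-0.8660)
R[0][2] = -0.4330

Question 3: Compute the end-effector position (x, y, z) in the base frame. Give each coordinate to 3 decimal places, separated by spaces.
after link 1: o_1 = (-4.3301, 2.5000, 1.0000)
after link 2: o_2 = (-1.8301, 3.3660, 0.0000)

-1.830 3.366 0.000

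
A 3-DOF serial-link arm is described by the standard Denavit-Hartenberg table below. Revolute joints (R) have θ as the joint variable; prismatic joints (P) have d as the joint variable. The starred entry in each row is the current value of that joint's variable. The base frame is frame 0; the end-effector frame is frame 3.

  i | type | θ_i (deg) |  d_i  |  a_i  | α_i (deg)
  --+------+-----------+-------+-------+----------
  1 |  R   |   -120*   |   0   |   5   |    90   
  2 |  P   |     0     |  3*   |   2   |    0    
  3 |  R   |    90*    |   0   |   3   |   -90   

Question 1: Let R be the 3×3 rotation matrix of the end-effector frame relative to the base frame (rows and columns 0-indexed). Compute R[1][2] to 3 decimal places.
End-effector z-axis (col 2 of R) = (0.5000,0.8660,0.0000)
R[1][2] = 0.8660

0.866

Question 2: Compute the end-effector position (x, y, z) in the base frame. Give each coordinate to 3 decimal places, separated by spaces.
-6.098 -4.562 3.000

after link 1: o_1 = (-2.5000, -4.3301, 0.0000)
after link 2: o_2 = (-6.0981, -4.5622, 0.0000)
after link 3: o_3 = (-6.0981, -4.5622, 3.0000)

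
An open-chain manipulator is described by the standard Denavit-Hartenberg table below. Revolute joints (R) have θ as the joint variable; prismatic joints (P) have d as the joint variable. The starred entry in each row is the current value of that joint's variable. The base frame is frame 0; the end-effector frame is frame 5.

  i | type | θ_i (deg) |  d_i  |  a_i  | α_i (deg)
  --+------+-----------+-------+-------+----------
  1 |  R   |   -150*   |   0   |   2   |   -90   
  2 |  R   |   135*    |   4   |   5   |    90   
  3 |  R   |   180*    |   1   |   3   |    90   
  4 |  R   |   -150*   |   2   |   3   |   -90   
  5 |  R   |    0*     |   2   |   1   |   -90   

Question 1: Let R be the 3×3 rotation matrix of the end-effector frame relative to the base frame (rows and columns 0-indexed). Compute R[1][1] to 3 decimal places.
-0.129

End-effector y-axis (col 1 of R) = (-0.2241,-0.1294,-0.9659)
R[1][1] = -0.1294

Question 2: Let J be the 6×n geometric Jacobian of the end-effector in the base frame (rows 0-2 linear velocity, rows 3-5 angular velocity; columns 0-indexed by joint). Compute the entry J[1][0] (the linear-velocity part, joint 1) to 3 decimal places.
5.675

axis z_0 = ẑ; lever o_n−o_0 = (5.6747,-3.6519,-1.2247)
cross product → J_v[:, 0] = (3.6519,5.6747,-0.0000)
J_ω[:, 0] = z_0
entry J[1][0] = 5.6747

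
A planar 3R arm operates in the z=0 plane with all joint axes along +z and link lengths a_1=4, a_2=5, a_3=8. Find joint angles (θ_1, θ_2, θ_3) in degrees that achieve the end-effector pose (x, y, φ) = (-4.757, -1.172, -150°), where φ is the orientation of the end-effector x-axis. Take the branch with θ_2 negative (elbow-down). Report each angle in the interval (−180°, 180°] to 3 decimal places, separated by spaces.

135.007 -135.008 -149.999

wrist centre = target − a_3·(cos φ, sin φ) = (2.1712, 2.8280)
cos θ_2 = (12.7117−4²−5²)/(2·4·5) = -0.7072; θ_2 = -135.0081° (elbow-down)
β = atan2(2.8280,2.1712) = 52.4847°; ψ = atan2(-3.5350,0.4640) = -82.5228°
θ_1 = β − ψ = 135.0075°
θ_3 = φ − θ_1 − θ_2 = -149.9993° (wrapped to (-180°,180°])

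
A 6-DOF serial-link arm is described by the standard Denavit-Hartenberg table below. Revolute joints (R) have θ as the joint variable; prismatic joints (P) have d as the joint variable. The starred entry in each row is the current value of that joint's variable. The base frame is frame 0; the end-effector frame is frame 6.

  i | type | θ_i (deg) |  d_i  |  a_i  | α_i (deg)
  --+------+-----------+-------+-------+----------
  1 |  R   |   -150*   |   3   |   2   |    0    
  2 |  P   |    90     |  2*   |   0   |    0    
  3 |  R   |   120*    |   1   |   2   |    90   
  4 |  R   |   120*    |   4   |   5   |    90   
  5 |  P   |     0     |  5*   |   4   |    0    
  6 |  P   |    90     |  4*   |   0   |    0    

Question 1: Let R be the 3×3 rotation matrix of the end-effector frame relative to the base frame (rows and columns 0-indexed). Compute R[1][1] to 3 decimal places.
0.433

End-effector y-axis (col 1 of R) = (0.2500,0.4330,-0.8660)
R[1][1] = 0.4330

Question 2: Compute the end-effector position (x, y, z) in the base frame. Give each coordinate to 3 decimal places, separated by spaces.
after link 1: o_1 = (-1.7321, -1.0000, 3.0000)
after link 2: o_2 = (-1.7321, -1.0000, 5.0000)
after link 3: o_3 = (-0.7321, 0.7321, 6.0000)
after link 4: o_4 = (1.4821, -3.4330, 10.3301)
after link 5: o_5 = (2.6471, -1.4151, 16.2942)
after link 6: o_6 = (4.3792, 1.5849, 18.2942)

4.379 1.585 18.294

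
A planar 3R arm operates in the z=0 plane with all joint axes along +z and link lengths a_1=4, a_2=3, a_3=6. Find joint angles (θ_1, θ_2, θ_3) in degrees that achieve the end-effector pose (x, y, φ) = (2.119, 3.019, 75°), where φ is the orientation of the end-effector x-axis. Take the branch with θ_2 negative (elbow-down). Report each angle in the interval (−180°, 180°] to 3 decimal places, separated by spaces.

-30.005 -134.999 -119.996

wrist centre = target − a_3·(cos φ, sin φ) = (0.5661, -2.7766)
cos θ_2 = (8.0297−4²−3²)/(2·4·3) = -0.7071; θ_2 = -134.9991° (elbow-down)
β = atan2(-2.7766,0.5661) = -78.4764°; ψ = atan2(-2.1214,1.8787) = -48.4713°
θ_1 = β − ψ = -30.0052°
θ_3 = φ − θ_1 − θ_2 = -119.9957° (wrapped to (-180°,180°])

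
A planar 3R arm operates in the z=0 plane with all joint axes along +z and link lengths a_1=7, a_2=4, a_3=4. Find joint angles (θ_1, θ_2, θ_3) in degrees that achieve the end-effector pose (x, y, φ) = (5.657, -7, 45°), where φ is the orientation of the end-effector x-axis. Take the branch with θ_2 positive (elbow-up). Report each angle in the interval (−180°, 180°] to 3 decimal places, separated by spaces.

wrist centre = target − a_3·(cos φ, sin φ) = (2.8286, -9.8284)
cos θ_2 = (104.5988−7²−4²)/(2·7·4) = 0.7071; θ_2 = 44.9988° (elbow-up)
β = atan2(-9.8284,2.8286) = -73.9444°; ψ = atan2(2.8284,9.8285) = 16.0544°
θ_1 = β − ψ = -89.9988°
θ_3 = φ − θ_1 − θ_2 = 90.0000° (wrapped to (-180°,180°])

-89.999 44.999 90.000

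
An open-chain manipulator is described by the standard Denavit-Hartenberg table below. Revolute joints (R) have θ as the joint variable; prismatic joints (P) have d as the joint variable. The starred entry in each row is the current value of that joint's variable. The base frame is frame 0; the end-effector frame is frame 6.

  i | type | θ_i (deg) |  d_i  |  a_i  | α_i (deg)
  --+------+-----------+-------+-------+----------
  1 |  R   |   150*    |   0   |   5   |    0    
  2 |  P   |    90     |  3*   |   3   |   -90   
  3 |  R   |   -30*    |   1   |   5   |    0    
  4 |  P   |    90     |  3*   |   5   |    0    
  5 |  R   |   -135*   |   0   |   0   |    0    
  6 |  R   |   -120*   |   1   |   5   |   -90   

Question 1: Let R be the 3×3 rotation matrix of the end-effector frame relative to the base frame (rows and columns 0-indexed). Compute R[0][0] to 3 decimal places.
0.483

End-effector x-axis (col 0 of R) = (0.4830,0.8365,-0.2588)
R[0][0] = 0.4830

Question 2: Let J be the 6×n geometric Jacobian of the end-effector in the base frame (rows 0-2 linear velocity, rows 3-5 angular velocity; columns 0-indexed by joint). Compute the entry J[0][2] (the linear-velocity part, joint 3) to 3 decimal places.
1.562

axis z_2 = (0.8660,-0.5000,0.0000); lever o_n−o_2 = (3.3299,-4.2325,-3.1242)
cross product → J_v[:, 2] = (1.5621,2.7057,-2.0005)
J_ω[:, 2] = z_2
entry J[0][2] = 1.5621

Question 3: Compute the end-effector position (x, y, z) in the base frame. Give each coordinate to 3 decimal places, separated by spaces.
after link 1: o_1 = (-4.3301, 2.5000, 0.0000)
after link 2: o_2 = (-5.8301, -0.0981, 3.0000)
after link 3: o_3 = (-7.1292, -4.3481, 5.5000)
after link 4: o_4 = (-5.7811, -8.0131, 1.1699)
after link 5: o_5 = (-5.7811, -8.0131, 1.1699)
after link 6: o_6 = (-2.5002, -4.3306, -0.1242)

-2.500 -4.331 -0.124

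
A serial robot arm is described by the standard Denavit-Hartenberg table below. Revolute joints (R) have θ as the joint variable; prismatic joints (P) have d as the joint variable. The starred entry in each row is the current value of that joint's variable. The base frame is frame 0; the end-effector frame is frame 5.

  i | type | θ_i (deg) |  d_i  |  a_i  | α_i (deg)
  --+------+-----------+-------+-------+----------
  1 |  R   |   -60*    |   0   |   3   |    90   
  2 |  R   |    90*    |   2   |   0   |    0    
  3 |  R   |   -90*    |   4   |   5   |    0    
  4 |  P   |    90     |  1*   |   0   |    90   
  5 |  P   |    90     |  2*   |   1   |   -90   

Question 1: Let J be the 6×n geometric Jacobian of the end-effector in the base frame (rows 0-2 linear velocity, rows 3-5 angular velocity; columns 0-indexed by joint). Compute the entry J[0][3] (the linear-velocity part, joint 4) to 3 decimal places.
-0.866

prismatic axis z_3 = (-0.8660,-0.5000,0.0000)
J_v[:, 3] = z_3; J_ω[:, 3] = (0,0,0)
entry J[0][3] = -0.8660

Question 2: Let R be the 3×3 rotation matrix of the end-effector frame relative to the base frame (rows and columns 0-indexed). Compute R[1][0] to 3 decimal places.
End-effector x-axis (col 0 of R) = (-0.8660,-0.5000,0.0000)
R[1][0] = -0.5000

-0.500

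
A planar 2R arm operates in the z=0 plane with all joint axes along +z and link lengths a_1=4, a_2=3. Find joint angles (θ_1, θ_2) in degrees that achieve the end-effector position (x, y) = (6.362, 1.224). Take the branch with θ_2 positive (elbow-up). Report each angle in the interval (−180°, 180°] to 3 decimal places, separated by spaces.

cos θ_2 = (41.9732−4²−3²)/(2·4·3) = 0.7072; θ_2 = 44.9910° (elbow-up)
β = atan2(1.2240,6.3620) = 10.8902°; ψ = atan2(2.1210,6.1217) = 19.1098°
θ_1 = β − ψ = -8.2196°

-8.220 44.991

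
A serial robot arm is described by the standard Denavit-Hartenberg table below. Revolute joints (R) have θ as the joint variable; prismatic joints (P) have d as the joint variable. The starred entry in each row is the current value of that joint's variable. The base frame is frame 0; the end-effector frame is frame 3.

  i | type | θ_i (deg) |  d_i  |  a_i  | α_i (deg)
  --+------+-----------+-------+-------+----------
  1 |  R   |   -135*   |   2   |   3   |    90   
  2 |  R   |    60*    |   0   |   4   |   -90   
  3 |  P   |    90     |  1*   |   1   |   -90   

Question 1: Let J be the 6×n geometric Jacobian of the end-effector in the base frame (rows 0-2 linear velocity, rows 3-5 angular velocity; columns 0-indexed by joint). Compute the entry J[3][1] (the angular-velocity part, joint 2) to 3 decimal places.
-0.707

axis z_1 = (-0.7071,0.7071,0.0000); lever o_n−o_1 = (-0.0947,-1.5089,3.9641)
cross product → J_v[:, 1] = (2.8030,2.8030,1.1340)
J_ω[:, 1] = z_1
entry J[3][1] = -0.7071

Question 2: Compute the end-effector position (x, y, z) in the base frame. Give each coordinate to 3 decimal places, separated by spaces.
after link 1: o_1 = (-2.1213, -2.1213, 2.0000)
after link 2: o_2 = (-3.5355, -3.5355, 5.4641)
after link 3: o_3 = (-2.2161, -3.6303, 5.9641)

-2.216 -3.630 5.964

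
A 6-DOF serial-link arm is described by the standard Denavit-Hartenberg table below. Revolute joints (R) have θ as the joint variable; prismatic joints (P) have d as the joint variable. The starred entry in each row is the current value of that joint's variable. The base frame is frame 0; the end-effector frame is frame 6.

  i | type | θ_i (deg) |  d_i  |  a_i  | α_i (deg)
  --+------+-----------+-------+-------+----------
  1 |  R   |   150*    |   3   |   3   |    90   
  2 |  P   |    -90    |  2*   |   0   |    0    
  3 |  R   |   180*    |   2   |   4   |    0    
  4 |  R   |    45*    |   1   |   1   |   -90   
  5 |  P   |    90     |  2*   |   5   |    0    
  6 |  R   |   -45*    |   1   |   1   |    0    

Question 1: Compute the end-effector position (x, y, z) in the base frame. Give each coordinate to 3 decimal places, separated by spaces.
after link 1: o_1 = (-2.5981, 1.5000, 3.0000)
after link 2: o_2 = (-1.5981, 3.2321, 3.0000)
after link 3: o_3 = (-0.5981, 4.9641, 7.0000)
after link 4: o_4 = (0.5143, 5.4766, 7.7071)
after link 5: o_5 = (-0.7610, 0.4393, 6.2929)
after link 6: o_6 = (-0.0691, -0.7766, 6.0858)

-0.069 -0.777 6.086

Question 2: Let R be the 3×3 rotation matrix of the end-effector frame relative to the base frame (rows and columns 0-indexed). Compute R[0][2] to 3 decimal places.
0.612

End-effector z-axis (col 2 of R) = (0.6124,-0.3536,-0.7071)
R[0][2] = 0.6124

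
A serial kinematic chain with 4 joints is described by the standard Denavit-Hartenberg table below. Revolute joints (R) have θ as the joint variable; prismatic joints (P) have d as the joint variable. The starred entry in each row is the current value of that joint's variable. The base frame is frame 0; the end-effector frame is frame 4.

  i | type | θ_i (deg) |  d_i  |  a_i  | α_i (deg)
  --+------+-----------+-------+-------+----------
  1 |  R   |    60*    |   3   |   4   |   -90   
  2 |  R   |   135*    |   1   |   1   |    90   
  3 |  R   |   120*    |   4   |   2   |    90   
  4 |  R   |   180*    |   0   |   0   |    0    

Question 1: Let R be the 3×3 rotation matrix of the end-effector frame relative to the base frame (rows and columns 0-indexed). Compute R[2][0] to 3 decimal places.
-0.354

End-effector x-axis (col 0 of R) = (0.5732,-0.7392,-0.3536)
R[2][0] = -0.3536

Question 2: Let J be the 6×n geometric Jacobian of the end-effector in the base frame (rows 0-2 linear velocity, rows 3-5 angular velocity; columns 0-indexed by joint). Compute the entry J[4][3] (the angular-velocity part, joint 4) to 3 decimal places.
-0.280

axis z_3 = (-0.7392,-0.2803,-0.6124); lever o_n−o_3 = (0.0000,0.0000,0.0000)
cross product → J_v[:, 3] = (0.0000,0.0000,0.0000)
J_ω[:, 3] = z_3
entry J[4][3] = -0.2803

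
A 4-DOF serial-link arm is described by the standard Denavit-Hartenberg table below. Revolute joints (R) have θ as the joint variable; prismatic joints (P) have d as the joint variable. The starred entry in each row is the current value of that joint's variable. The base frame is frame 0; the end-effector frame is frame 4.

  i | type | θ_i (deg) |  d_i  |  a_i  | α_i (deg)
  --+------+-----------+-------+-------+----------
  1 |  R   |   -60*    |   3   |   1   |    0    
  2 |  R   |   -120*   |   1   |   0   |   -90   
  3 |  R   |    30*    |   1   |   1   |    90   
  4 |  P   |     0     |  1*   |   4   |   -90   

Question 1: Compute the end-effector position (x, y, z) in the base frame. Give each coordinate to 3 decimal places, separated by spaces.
after link 1: o_1 = (0.5000, -0.8660, 3.0000)
after link 2: o_2 = (0.5000, -0.8660, 4.0000)
after link 3: o_3 = (-0.3660, -1.8660, 3.5000)
after link 4: o_4 = (-4.3301, -1.8660, 2.3660)

-4.330 -1.866 2.366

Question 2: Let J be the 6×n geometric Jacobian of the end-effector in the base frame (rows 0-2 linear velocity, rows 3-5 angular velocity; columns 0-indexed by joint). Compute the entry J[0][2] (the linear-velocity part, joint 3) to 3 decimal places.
1.634

axis z_2 = (0.0000,-1.0000,0.0000); lever o_n−o_2 = (-4.8301,-1.0000,-1.6340)
cross product → J_v[:, 2] = (1.6340,0.0000,-4.8301)
J_ω[:, 2] = z_2
entry J[0][2] = 1.6340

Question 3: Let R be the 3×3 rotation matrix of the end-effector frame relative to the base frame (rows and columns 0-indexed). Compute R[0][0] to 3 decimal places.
-0.866

End-effector x-axis (col 0 of R) = (-0.8660,-0.0000,-0.5000)
R[0][0] = -0.8660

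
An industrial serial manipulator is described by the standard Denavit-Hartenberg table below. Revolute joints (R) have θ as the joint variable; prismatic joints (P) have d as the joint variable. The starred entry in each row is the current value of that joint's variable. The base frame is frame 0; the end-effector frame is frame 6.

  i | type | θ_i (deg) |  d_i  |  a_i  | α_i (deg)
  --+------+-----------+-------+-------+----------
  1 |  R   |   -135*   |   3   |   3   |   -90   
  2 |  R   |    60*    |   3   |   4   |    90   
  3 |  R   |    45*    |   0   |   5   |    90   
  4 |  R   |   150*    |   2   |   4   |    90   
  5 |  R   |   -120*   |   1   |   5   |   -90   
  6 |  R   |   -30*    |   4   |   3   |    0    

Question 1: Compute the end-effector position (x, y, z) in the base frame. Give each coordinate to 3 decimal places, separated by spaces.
after link 1: o_1 = (-2.1213, -2.1213, 3.0000)
after link 2: o_2 = (-1.4142, -5.6569, -0.4641)
after link 3: o_3 = (-0.1642, -9.4069, -3.5260)
after link 4: o_4 = (-3.7550, -7.5335, -1.6294)
after link 5: o_5 = (0.3940, -10.3797, -0.8017)
after link 6: o_6 = (1.8419, -12.0569, 3.6806)

1.842 -12.057 3.681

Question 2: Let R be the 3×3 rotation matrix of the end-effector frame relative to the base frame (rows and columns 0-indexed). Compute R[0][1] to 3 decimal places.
End-effector y-axis (col 1 of R) = (0.8065,0.5900,-0.0398)
R[0][1] = 0.8065

0.806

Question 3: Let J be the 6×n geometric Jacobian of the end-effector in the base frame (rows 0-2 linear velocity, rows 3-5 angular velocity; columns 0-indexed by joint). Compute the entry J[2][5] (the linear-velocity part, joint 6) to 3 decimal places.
-0.119

axis z_5 = (-0.0777,0.1723,0.9820); lever o_n−o_5 = (1.4478,-1.6772,4.4823)
cross product → J_v[:, 5] = (2.4194,1.7699,-0.1193)
J_ω[:, 5] = z_5
entry J[2][5] = -0.1193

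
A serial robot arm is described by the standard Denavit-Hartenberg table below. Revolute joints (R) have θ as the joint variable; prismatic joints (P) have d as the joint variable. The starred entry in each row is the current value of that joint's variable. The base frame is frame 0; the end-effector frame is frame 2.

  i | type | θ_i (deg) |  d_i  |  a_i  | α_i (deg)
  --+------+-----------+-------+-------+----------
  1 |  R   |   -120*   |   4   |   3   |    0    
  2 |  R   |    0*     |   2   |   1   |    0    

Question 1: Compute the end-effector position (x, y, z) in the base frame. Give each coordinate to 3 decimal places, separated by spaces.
-2.000 -3.464 6.000

after link 1: o_1 = (-1.5000, -2.5981, 4.0000)
after link 2: o_2 = (-2.0000, -3.4641, 6.0000)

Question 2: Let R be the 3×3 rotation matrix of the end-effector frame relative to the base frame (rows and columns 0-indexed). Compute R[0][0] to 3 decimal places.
End-effector x-axis (col 0 of R) = (-0.5000,-0.8660,0.0000)
R[0][0] = -0.5000

-0.500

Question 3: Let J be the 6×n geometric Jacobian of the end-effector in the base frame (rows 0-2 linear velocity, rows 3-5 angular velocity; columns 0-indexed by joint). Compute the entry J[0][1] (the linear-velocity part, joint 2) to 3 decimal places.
0.866

axis z_1 = (0.0000,0.0000,1.0000); lever o_n−o_1 = (-0.5000,-0.8660,2.0000)
cross product → J_v[:, 1] = (0.8660,-0.5000,0.0000)
J_ω[:, 1] = z_1
entry J[0][1] = 0.8660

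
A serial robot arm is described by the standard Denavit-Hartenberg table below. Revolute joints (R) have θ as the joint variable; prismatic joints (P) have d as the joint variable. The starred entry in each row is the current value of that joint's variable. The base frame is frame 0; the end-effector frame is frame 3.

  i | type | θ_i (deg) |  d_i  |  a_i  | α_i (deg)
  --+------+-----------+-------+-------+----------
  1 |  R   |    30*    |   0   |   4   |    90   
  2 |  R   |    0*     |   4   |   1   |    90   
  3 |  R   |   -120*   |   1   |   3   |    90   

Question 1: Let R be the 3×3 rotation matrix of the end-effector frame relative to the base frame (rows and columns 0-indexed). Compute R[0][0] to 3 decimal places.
End-effector x-axis (col 0 of R) = (-0.8660,0.5000,-0.0000)
R[0][0] = -0.8660

-0.866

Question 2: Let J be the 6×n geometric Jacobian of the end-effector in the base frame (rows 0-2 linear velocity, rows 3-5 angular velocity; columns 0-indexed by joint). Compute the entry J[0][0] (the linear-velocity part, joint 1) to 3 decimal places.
axis z_0 = ẑ; lever o_n−o_0 = (3.7321,0.5359,-1.0000)
cross product → J_v[:, 0] = (-0.5359,3.7321,0.0000)
J_ω[:, 0] = z_0
entry J[0][0] = -0.5359

-0.536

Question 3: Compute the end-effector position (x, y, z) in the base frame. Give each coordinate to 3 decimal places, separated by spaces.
after link 1: o_1 = (3.4641, 2.0000, 0.0000)
after link 2: o_2 = (6.3301, -0.9641, 0.0000)
after link 3: o_3 = (3.7321, 0.5359, -1.0000)

3.732 0.536 -1.000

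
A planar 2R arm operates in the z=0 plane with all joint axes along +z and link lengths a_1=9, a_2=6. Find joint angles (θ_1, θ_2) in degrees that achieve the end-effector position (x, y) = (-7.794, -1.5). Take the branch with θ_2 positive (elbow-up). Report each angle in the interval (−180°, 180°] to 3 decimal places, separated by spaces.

150.000 120.002

cos θ_2 = (62.9964−9²−6²)/(2·9·6) = -0.5000; θ_2 = 120.0022° (elbow-up)
β = atan2(-1.5000,-7.7940) = -169.1063°; ψ = atan2(5.1960,5.9998) = 40.8937°
θ_1 = β − ψ = -210.0000°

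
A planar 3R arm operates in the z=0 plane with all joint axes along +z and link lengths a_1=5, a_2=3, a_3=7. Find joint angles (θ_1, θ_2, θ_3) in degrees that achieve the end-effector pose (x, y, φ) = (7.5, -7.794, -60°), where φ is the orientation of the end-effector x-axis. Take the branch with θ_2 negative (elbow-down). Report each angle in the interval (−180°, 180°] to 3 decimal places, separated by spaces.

13.176 -120.002 46.825

wrist centre = target − a_3·(cos φ, sin φ) = (4.0000, -1.7318)
cos θ_2 = (18.9992−5²−3²)/(2·5·3) = -0.5000; θ_2 = -120.0017° (elbow-down)
β = atan2(-1.7318,4.0000) = -23.4105°; ψ = atan2(-2.5980,3.4999) = -36.5869°
θ_1 = β − ψ = 13.1764°
θ_3 = φ − θ_1 − θ_2 = 46.8253° (wrapped to (-180°,180°])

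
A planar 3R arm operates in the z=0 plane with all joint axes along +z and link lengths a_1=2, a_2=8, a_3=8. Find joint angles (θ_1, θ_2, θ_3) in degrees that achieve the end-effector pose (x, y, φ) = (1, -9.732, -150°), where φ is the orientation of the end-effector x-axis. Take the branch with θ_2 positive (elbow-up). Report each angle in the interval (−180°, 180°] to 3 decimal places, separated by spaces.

-60.001 30.002 -120.001

wrist centre = target − a_3·(cos φ, sin φ) = (7.9282, -5.7320)
cos θ_2 = (95.7122−2²−8²)/(2·2·8) = 0.8660; θ_2 = 30.0021° (elbow-up)
β = atan2(-5.7320,7.9282) = -35.8665°; ψ = atan2(4.0003,8.9281) = 24.1350°
θ_1 = β − ψ = -60.0015°
θ_3 = φ − θ_1 − θ_2 = -120.0006° (wrapped to (-180°,180°])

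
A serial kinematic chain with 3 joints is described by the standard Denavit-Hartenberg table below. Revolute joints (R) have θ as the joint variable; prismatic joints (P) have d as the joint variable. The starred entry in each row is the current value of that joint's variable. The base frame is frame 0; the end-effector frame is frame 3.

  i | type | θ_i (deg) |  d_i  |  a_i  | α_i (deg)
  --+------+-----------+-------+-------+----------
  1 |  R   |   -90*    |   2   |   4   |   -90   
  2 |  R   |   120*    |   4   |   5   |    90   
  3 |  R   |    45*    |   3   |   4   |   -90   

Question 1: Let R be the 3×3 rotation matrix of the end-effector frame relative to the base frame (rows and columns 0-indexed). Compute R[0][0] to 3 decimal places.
End-effector x-axis (col 0 of R) = (0.7071,0.3536,-0.6124)
R[0][0] = 0.7071

0.707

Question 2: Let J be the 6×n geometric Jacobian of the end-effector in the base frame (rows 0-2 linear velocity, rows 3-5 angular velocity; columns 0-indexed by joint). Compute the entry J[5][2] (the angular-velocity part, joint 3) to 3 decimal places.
axis z_2 = (0.0000,-0.8660,-0.5000); lever o_n−o_2 = (2.8284,-1.1839,-3.9495)
cross product → J_v[:, 2] = (2.8284,-1.4142,2.4495)
J_ω[:, 2] = z_2
entry J[5][2] = -0.5000

-0.500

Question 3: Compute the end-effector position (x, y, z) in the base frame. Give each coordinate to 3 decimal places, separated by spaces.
6.828 -2.684 -6.280

after link 1: o_1 = (0.0000, -4.0000, 2.0000)
after link 2: o_2 = (4.0000, -1.5000, -2.3301)
after link 3: o_3 = (6.8284, -2.6839, -6.2796)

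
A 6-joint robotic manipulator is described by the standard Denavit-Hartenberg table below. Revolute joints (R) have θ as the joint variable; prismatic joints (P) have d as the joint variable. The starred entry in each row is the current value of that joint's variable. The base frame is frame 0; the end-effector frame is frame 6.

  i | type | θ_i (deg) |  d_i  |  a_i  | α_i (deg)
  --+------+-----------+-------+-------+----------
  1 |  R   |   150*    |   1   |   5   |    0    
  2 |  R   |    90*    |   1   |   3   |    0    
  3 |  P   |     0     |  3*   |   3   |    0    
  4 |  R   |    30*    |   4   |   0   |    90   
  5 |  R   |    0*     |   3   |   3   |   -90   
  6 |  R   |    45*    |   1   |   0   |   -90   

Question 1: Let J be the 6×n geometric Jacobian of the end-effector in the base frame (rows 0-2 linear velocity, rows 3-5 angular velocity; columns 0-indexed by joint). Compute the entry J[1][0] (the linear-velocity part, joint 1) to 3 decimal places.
axis z_0 = ẑ; lever o_n−o_0 = (-10.3301,-5.6962,10.0000)
cross product → J_v[:, 0] = (5.6962,-10.3301,0.0000)
J_ω[:, 0] = z_0
entry J[1][0] = -10.3301

-10.330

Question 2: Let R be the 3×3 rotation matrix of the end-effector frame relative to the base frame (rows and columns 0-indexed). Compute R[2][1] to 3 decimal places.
-1.000

End-effector y-axis (col 1 of R) = (0.0000,0.0000,-1.0000)
R[2][1] = -1.0000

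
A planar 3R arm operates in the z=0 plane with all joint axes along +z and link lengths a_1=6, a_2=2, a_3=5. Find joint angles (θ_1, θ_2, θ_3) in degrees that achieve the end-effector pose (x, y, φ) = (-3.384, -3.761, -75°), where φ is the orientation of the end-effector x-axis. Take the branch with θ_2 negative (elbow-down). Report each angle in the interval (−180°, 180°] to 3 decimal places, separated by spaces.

-175.730 -135.010 -124.260

wrist centre = target − a_3·(cos φ, sin φ) = (-4.6781, 1.0686)
cos θ_2 = (23.0265−6²−2²)/(2·6·2) = -0.7072; θ_2 = -135.0098° (elbow-down)
β = atan2(1.0686,-4.6781) = 167.1326°; ψ = atan2(-1.4140,4.5855) = -17.1374°
θ_1 = β − ψ = 184.2699°
θ_3 = φ − θ_1 − θ_2 = -124.2602° (wrapped to (-180°,180°])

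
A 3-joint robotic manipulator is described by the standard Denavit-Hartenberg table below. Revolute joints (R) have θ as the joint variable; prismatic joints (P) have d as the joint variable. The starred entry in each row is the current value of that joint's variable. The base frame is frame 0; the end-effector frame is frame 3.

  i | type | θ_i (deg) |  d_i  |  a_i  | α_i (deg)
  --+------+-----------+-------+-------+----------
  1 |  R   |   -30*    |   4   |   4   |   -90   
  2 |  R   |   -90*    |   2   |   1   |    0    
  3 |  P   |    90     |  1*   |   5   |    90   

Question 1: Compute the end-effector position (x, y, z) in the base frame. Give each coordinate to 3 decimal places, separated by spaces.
9.294 -1.902 5.000

after link 1: o_1 = (3.4641, -2.0000, 4.0000)
after link 2: o_2 = (4.4641, -0.2679, 5.0000)
after link 3: o_3 = (9.2942, -1.9019, 5.0000)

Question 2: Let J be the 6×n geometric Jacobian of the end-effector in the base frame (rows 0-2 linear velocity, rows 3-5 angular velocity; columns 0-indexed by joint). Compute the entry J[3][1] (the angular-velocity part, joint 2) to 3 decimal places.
0.500

axis z_1 = (0.5000,0.8660,0.0000); lever o_n−o_1 = (5.8301,0.0981,1.0000)
cross product → J_v[:, 1] = (0.8660,-0.5000,-5.0000)
J_ω[:, 1] = z_1
entry J[3][1] = 0.5000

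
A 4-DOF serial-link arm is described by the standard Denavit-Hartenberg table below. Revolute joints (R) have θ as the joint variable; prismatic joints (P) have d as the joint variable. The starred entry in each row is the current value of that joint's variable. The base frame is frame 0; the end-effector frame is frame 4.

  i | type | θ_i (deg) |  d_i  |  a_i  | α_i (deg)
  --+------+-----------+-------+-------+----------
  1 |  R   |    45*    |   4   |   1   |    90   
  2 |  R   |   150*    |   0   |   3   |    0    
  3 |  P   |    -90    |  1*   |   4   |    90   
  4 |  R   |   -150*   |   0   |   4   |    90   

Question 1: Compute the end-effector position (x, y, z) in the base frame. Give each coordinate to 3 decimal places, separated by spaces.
-1.648 -0.233 5.964

after link 1: o_1 = (0.7071, 0.7071, 4.0000)
after link 2: o_2 = (-1.1300, -1.1300, 5.5000)
after link 3: o_3 = (0.9913, -0.4229, 8.9641)
after link 4: o_4 = (-1.6476, -0.2334, 5.9641)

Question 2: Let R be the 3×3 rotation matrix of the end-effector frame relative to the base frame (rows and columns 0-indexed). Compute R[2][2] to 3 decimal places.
End-effector z-axis (col 2 of R) = (0.4356,-0.7891,-0.4330)
R[2][2] = -0.4330

-0.433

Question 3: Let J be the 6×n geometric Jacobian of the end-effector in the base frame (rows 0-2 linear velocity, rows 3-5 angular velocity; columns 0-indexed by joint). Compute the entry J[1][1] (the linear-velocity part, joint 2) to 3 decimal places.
axis z_1 = (0.7071,-0.7071,0.0000); lever o_n−o_1 = (-2.3548,-0.9405,1.9641)
cross product → J_v[:, 1] = (-1.3888,-1.3888,-2.3301)
J_ω[:, 1] = z_1
entry J[1][1] = -1.3888

-1.389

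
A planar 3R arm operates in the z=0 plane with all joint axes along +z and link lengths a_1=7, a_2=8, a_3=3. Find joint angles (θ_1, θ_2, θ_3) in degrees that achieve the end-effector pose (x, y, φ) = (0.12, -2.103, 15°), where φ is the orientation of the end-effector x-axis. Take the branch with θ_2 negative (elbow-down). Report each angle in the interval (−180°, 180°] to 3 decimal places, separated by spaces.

wrist centre = target − a_3·(cos φ, sin φ) = (-2.7778, -2.8795)
cos θ_2 = (16.0073−7²−8²)/(2·7·8) = -0.8660; θ_2 = -149.9978° (elbow-down)
β = atan2(-2.8795,-2.7778) = -133.9703°; ψ = atan2(-4.0003,0.0720) = -88.9696°
θ_1 = β − ψ = -45.0008°
θ_3 = φ − θ_1 − θ_2 = -150.0015° (wrapped to (-180°,180°])

-45.001 -149.998 -150.001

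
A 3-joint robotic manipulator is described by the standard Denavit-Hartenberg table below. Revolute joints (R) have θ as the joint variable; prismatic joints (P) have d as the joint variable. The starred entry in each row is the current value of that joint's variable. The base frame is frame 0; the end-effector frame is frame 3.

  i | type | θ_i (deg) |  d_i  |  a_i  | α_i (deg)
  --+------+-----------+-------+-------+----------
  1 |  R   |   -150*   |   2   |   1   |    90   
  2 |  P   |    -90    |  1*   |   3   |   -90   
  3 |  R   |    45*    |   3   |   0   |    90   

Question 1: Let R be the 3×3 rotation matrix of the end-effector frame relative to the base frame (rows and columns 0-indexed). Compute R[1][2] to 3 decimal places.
0.612

End-effector z-axis (col 2 of R) = (-0.3536,0.6124,-0.7071)
R[1][2] = 0.6124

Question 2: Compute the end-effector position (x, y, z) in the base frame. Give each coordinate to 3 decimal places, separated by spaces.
after link 1: o_1 = (-0.8660, -0.5000, 2.0000)
after link 2: o_2 = (-1.3660, 0.3660, -1.0000)
after link 3: o_3 = (-3.9641, -1.1340, -1.0000)

-3.964 -1.134 -1.000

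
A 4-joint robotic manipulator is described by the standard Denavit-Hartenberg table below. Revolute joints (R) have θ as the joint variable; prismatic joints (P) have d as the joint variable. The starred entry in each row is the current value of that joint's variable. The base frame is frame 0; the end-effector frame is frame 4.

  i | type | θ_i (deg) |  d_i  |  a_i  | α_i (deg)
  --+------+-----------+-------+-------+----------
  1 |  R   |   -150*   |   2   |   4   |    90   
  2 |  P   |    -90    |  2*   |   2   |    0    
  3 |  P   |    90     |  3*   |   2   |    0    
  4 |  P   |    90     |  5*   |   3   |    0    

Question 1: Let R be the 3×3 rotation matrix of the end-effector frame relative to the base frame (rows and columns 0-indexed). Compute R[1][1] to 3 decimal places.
End-effector y-axis (col 1 of R) = (0.8660,0.5000,0.0000)
R[1][1] = 0.5000

0.500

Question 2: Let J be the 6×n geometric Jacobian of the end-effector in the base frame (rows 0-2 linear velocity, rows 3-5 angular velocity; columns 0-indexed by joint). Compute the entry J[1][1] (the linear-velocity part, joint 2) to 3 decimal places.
0.866

prismatic axis z_1 = (-0.5000,0.8660,0.0000)
J_v[:, 1] = z_1; J_ω[:, 1] = (0,0,0)
entry J[1][1] = 0.8660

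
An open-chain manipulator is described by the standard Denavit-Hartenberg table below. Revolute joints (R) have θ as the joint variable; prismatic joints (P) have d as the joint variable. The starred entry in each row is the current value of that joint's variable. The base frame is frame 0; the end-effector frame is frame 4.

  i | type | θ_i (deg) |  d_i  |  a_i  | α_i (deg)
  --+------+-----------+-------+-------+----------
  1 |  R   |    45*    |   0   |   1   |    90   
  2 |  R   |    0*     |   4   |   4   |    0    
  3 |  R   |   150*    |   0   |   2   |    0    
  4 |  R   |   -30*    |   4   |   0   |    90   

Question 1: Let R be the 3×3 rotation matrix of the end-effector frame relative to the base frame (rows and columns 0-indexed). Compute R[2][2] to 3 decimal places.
End-effector z-axis (col 2 of R) = (0.6124,0.6124,0.5000)
R[2][2] = 0.5000

0.500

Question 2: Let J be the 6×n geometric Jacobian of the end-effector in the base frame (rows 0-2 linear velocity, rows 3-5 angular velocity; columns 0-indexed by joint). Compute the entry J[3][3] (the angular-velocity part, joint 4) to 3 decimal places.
0.707

axis z_3 = (0.7071,-0.7071,0.0000); lever o_n−o_3 = (2.8284,-2.8284,0.0000)
cross product → J_v[:, 3] = (0.0000,0.0000,0.0000)
J_ω[:, 3] = z_3
entry J[3][3] = 0.7071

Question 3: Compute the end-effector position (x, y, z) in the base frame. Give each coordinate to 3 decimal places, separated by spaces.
7.968 -3.346 1.000

after link 1: o_1 = (0.7071, 0.7071, 0.0000)
after link 2: o_2 = (6.3640, 0.7071, 0.0000)
after link 3: o_3 = (5.1392, -0.5176, 1.0000)
after link 4: o_4 = (7.9676, -3.3461, 1.0000)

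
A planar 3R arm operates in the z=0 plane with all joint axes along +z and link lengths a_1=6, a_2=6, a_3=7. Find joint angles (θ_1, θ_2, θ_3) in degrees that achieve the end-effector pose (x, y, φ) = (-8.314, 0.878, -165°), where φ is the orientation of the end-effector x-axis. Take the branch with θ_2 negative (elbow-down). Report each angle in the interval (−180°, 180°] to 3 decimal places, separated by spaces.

wrist centre = target − a_3·(cos φ, sin φ) = (-1.5525, 2.6897)
cos θ_2 = (9.6450−6²−6²)/(2·6·6) = -0.8660; θ_2 = -150.0019° (elbow-down)
β = atan2(2.6897,-1.5525) = 119.9936°; ψ = atan2(-2.9998,0.8037) = -75.0009°
θ_1 = β − ψ = 194.9946°
θ_3 = φ − θ_1 − θ_2 = 150.0073° (wrapped to (-180°,180°])

-165.005 -150.002 150.007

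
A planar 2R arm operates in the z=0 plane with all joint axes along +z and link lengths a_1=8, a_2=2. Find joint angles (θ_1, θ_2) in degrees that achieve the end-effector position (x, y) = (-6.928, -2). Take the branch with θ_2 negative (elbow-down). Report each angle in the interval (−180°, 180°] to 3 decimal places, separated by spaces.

cos θ_2 = (51.9972−8²−2²)/(2·8·2) = -0.5001; θ_2 = -120.0058° (elbow-down)
β = atan2(-2.0000,-6.9280) = -163.8974°; ψ = atan2(-1.7319,6.9998) = -13.8974°
θ_1 = β − ψ = -150.0000°

-150.000 -120.006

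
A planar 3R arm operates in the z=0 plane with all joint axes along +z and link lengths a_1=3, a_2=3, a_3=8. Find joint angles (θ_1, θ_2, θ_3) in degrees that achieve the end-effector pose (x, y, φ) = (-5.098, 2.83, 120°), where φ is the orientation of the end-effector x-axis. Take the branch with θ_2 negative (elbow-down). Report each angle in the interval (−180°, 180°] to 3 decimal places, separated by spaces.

-60.000 -89.997 -90.003

wrist centre = target − a_3·(cos φ, sin φ) = (-1.0980, -4.0982)
cos θ_2 = (18.0009−3²−3²)/(2·3·3) = 0.0000; θ_2 = -89.9972° (elbow-down)
β = atan2(-4.0982,-1.0980) = -104.9986°; ψ = atan2(-3.0000,3.0001) = -44.9986°
θ_1 = β − ψ = -60.0000°
θ_3 = φ − θ_1 − θ_2 = -90.0028° (wrapped to (-180°,180°])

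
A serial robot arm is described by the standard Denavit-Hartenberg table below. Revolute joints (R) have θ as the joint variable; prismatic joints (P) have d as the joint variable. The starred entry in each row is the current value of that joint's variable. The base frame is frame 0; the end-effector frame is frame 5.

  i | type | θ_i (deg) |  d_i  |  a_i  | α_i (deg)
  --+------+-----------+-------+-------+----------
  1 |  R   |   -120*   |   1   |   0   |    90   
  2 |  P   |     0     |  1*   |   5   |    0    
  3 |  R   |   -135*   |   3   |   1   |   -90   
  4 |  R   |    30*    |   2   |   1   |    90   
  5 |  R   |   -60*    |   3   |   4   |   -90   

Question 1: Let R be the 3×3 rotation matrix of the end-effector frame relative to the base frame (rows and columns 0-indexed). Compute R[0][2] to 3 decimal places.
End-effector z-axis (col 2 of R) = (0.4634,-0.0634,-0.8839)
R[0][2] = 0.4634

0.463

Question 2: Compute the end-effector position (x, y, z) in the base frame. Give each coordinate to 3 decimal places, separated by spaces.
-4.595 2.237 -1.570

after link 1: o_1 = (0.0000, 0.0000, 1.0000)
after link 2: o_2 = (-3.3660, -3.8301, 1.0000)
after link 3: o_3 = (-5.6105, -1.7178, 0.2929)
after link 4: o_4 = (-5.5785, -2.6622, -1.7337)
after link 5: o_5 = (-4.5950, 2.2374, -1.5696)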